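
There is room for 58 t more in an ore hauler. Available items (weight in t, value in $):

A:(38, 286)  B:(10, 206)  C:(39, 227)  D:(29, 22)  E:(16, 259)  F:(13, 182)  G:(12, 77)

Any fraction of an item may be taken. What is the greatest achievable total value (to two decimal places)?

790.00

Sort by value per unit weight and fill in that order.
Order: B (206/10=20.60) > E (259/16=16.19) > F (182/13=14.00) > A (286/38=7.53) > G (77/12=6.42) > C (227/39=5.82) > D (22/29=0.76)
Fill: take B (10 @ 206) → take E (16 @ 259) → take F (13 @ 182) → take 19/38 of A → 143.00; 58/58 used.
Total value = 790.00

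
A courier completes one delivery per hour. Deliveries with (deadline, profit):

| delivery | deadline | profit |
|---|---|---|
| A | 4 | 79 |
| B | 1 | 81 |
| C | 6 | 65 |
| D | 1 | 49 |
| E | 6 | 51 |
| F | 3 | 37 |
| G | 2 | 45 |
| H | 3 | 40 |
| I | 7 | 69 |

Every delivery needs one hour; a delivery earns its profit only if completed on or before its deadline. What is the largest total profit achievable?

By profit: B(d1,81), A(d4,79), I(d7,69), C(d6,65), E(d6,51), D(d1,49), G(d2,45), H(d3,40), F(d3,37)
B→slot 1; A→slot 4; I→slot 7; C→slot 6; E→slot 5; D skipped; G→slot 2; H→slot 3; F skipped.
Profit = 81 + 45 + 40 + 79 + 51 + 65 + 69 = 430

430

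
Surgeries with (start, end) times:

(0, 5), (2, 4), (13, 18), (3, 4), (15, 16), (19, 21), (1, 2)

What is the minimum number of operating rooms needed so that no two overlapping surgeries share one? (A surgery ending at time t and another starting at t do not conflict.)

3

Count concurrent intervals with a sweep; the peak is the room count.
starts: [0, 1, 2, 3, 13, 15, 19]
ends:   [2, 4, 4, 5, 16, 18, 21]
s0→1 s1→2 e2→1 s2→2 s3→3  — peak 3.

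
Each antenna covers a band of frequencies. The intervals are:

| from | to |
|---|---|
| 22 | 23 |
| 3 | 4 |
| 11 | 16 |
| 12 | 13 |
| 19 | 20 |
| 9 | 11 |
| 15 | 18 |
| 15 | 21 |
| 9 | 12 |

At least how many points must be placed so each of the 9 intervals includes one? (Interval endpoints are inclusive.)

6

Process intervals by earliest right end; each time one isn't hit yet, stab at its right endpoint.
Sorted: [3,4] [9,11] [9,12] [12,13] [11,16] [15,18] [19,20] [15,21] [22,23]
{[3,4]} hit by 4; {[9,11],[9,12]} hit by 11; {[12,13],[11,16]} hit by 13; {[15,18]} hit by 18; {[19,20],[15,21]} hit by 20; {[22,23]} hit by 23.
Points: 4, 11, 13, 18, 20, 23 (6 total).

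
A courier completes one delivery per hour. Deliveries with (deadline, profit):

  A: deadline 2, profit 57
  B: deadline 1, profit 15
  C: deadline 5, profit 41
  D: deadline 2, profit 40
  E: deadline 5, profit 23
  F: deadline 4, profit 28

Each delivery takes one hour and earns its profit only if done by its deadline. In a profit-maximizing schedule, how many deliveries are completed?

5

Sort by profit descending; place each in the latest free slot ≤ its deadline.
Profit order: A=57 C=41 D=40 F=28 E=23 B=15
Assign: A→slot 2, C→slot 5, D→slot 1, F→slot 4, E→slot 3, B skipped.
Slots: [1:D] [2:A] [3:E] [4:F] [5:C]
5 of 6 scheduled.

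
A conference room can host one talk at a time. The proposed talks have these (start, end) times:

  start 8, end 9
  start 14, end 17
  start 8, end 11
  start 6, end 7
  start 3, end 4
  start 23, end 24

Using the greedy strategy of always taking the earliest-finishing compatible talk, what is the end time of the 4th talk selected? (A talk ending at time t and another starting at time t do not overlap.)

17

By end time: (3,4), (6,7), (8,9), (8,11), (14,17), (23,24).
Pick (3,4); next start ≥ 4 → (6,7); next start ≥ 7 → (8,9); next start ≥ 9 → (14,17); next start ≥ 17 → (23,24).
Selected: (3,4) (6,7) (8,9) (14,17) (23,24)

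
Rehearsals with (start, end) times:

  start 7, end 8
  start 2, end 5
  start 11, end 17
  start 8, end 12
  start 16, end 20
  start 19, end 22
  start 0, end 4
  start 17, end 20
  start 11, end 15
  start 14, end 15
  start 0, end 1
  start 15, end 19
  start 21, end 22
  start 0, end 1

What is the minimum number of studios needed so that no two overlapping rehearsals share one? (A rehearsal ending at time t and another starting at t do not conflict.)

3

The answer is the maximum number of intervals overlapping at any instant.
starts: [0, 0, 0, 2, 7, 8, 11, 11, 14, 15, 16, 17, 19, 21]
ends:   [1, 1, 4, 5, 8, 12, 15, 15, 17, 19, 20, 20, 22, 22]
s0→1 s0→2 s0→3  — peak 3.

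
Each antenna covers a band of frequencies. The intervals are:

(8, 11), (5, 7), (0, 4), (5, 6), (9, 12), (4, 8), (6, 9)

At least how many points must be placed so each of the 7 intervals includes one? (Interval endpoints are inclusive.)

Sorted: [0,4] [5,6] [5,7] [4,8] [6,9] [8,11] [9,12]
{[0,4]} hit by 4; {[5,6],[5,7],[4,8],[6,9]} hit by 6; {[8,11],[9,12]} hit by 11.
Points: 4, 6, 11 (3 total).

3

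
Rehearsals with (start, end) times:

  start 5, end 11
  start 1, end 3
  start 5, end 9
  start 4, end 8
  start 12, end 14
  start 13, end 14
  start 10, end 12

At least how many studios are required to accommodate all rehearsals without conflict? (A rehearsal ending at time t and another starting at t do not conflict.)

starts: [1, 4, 5, 5, 10, 12, 13]
ends:   [3, 8, 9, 11, 12, 14, 14]
s1→1 e3→0 s4→1 s5→2 s5→3  — peak 3.

3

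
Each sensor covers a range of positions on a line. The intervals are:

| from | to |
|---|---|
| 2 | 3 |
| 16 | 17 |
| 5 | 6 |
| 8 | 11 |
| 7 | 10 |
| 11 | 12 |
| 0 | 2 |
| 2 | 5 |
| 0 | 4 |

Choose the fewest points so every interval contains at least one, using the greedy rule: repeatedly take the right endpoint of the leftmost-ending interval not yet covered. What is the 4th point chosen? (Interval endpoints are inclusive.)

12

Sort by right endpoint; whenever an interval is uncovered, place a point at its right end.
Sorted: [0,2] [2,3] [0,4] [2,5] [5,6] [7,10] [8,11] [11,12] [16,17]
{[0,2],[2,3],[0,4],[2,5]} hit by 2; {[5,6]} hit by 6; {[7,10],[8,11]} hit by 10; {[11,12]} hit by 12; {[16,17]} hit by 17.
Points: 2, 6, 10, 12, 17 (5 total).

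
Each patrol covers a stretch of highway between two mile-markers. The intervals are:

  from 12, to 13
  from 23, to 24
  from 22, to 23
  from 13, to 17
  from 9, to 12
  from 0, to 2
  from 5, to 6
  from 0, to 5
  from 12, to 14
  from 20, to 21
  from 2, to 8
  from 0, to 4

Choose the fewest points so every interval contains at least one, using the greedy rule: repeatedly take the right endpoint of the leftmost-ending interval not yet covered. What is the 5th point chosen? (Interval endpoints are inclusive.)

Process intervals by earliest right end; each time one isn't hit yet, stab at its right endpoint.
Sorted: [0,2] [0,4] [0,5] [5,6] [2,8] [9,12] [12,13] [12,14] [13,17] [20,21] [22,23] [23,24]
{[0,2],[0,4],[0,5]} hit by 2; {[5,6],[2,8]} hit by 6; {[9,12],[12,13],[12,14]} hit by 12; {[13,17]} hit by 17; {[20,21]} hit by 21; {[22,23],[23,24]} hit by 23.
Points: 2, 6, 12, 17, 21, 23 (6 total).

21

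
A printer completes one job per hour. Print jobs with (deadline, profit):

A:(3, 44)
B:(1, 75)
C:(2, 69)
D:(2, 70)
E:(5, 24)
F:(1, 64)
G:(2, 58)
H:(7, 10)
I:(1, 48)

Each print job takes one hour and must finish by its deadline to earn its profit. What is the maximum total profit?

223

Take jobs in profit order; each goes to the latest open slot no later than its deadline.
Profit order: B=75 D=70 C=69 F=64 G=58 I=48 A=44 E=24 H=10
Assign: B→slot 1, D→slot 2, C skipped, F skipped, G skipped, I skipped, A→slot 3, E→slot 5, H→slot 7.
Slots: [1:B] [2:D] [3:A] [5:E] [7:H]
Profit = 75 + 70 + 44 + 24 + 10 = 223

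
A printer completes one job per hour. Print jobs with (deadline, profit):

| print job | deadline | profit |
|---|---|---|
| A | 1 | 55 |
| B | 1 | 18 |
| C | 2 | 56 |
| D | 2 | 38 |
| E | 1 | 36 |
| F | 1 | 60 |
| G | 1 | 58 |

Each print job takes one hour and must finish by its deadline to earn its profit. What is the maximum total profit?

116

Take jobs in profit order; each goes to the latest open slot no later than its deadline.
By profit: F(d1,60), G(d1,58), C(d2,56), A(d1,55), D(d2,38), E(d1,36), B(d1,18)
F→slot 1; G skipped; C→slot 2; A skipped; D skipped; E skipped; B skipped.
Profit = 60 + 56 = 116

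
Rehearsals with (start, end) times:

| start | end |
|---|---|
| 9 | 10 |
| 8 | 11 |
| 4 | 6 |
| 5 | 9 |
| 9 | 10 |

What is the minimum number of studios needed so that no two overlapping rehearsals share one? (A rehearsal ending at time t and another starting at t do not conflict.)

The answer is the maximum number of intervals overlapping at any instant.
starts: [4, 5, 8, 9, 9]
ends:   [6, 9, 10, 10, 11]
s4→1 s5→2 e6→1 s8→2 e9→1 s9→2 s9→3  — peak 3.

3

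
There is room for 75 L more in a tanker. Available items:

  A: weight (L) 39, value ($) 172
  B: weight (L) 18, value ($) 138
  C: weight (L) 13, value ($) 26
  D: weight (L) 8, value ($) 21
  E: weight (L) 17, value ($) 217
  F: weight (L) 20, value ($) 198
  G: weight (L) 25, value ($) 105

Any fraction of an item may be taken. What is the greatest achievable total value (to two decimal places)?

Order: E (217/17=12.76) > F (198/20=9.90) > B (138/18=7.67) > A (172/39=4.41) > G (105/25=4.20) > D (21/8=2.62) > C (26/13=2.00)
Fill: take E (17 @ 217) → take F (20 @ 198) → take B (18 @ 138) → take 20/39 of A → 88.21; 75/75 used.
Total value = 641.21

641.21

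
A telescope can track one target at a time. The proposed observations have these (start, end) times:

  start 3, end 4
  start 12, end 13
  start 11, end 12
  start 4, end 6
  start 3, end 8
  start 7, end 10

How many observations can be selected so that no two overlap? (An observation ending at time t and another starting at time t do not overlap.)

Sort by end time and greedily take each interval whose start is ≥ the last chosen end.
By end time: (3,4), (4,6), (3,8), (7,10), (11,12), (12,13).
Pick (3,4); next start ≥ 4 → (4,6); next start ≥ 6 → (7,10); next start ≥ 10 → (11,12); next start ≥ 12 → (12,13).
Selected 5 observations.

5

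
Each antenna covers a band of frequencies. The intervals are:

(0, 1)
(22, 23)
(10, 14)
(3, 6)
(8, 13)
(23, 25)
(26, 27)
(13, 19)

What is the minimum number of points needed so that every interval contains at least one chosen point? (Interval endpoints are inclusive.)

5

By right end: [0,1]  [3,6]  [8,13]  [10,14]  [13,19]  [22,23]  [23,25]  [26,27]
[0,1] uncovered → point at 1; [3,6] uncovered → point at 6; [8,13] uncovered → point at 13; [22,23] uncovered → point at 23; [26,27] uncovered → point at 27.
Points: 1, 6, 13, 23, 27 (5 total).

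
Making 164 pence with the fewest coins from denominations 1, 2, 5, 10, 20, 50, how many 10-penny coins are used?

Greedy: take as many of the largest coin as possible, then repeat with the remainder.
164 = 3×50 + 1×10 + 2×2
Count of 10: 1

1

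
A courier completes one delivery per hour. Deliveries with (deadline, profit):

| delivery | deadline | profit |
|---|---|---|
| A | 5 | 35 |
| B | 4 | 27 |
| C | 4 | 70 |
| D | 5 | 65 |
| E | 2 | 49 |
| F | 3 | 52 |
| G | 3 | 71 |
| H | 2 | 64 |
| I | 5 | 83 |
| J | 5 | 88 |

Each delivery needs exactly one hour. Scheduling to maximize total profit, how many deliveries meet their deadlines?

Sort by profit descending; place each in the latest free slot ≤ its deadline.
Profit order: J=88 I=83 G=71 C=70 D=65 H=64 F=52 E=49 A=35 B=27
Assign: J→slot 5, I→slot 4, G→slot 3, C→slot 2, D→slot 1, H skipped, F skipped, E skipped, A skipped, B skipped.
Slots: [1:D] [2:C] [3:G] [4:I] [5:J]
5 of 10 scheduled.

5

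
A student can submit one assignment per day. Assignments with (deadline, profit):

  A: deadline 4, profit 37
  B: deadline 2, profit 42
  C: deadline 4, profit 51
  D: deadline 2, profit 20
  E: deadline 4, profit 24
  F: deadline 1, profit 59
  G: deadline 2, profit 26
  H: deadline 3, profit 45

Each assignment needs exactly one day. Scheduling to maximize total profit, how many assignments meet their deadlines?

Sort by profit descending; place each in the latest free slot ≤ its deadline.
Profit order: F=59 C=51 H=45 B=42 A=37 G=26 E=24 D=20
Assign: F→slot 1, C→slot 4, H→slot 3, B→slot 2, A skipped, G skipped, E skipped, D skipped.
Slots: [1:F] [2:B] [3:H] [4:C]
4 of 8 scheduled.

4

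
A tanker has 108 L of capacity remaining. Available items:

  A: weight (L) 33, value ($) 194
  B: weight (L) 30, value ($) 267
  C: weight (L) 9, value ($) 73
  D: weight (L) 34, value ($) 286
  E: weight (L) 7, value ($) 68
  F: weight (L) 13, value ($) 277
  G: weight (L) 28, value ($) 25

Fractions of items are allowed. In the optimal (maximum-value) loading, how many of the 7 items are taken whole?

Sort by value per unit weight and fill in that order.
Order: F (277/13=21.31) > E (68/7=9.71) > B (267/30=8.90) > D (286/34=8.41) > C (73/9=8.11) > A (194/33=5.88) > G (25/28=0.89)
Fill: take F (13 @ 277) → take E (7 @ 68) → take B (30 @ 267) → take D (34 @ 286) → take C (9 @ 73) → take 15/33 of A → 88.18; 108/108 used.
5 item(s) taken whole; one partial (take 15/33 of A).

5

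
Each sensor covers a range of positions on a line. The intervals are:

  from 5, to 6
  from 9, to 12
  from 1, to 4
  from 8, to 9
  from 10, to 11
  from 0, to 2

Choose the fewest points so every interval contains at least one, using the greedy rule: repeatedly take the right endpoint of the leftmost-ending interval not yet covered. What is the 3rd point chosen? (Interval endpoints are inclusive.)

9

By right end: [0,2]  [1,4]  [5,6]  [8,9]  [10,11]  [9,12]
[0,2] uncovered → point at 2; [5,6] uncovered → point at 6; [8,9] uncovered → point at 9; [10,11] uncovered → point at 11.
Points: 2, 6, 9, 11 (4 total).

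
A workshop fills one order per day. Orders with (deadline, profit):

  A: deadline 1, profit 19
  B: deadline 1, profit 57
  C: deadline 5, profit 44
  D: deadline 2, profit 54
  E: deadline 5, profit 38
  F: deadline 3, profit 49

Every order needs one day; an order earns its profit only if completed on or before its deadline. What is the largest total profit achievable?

Take jobs in profit order; each goes to the latest open slot no later than its deadline.
Profit order: B=57 D=54 F=49 C=44 E=38 A=19
Assign: B→slot 1, D→slot 2, F→slot 3, C→slot 5, E→slot 4, A skipped.
Slots: [1:B] [2:D] [3:F] [4:E] [5:C]
Profit = 57 + 54 + 49 + 38 + 44 = 242

242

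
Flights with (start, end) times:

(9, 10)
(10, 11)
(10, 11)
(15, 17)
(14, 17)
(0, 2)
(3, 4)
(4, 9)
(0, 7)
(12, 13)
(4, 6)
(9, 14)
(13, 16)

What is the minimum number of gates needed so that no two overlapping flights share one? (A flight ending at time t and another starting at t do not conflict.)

Events (time:±→running): 0:+→1 0:+→2 2:-→1 3:+→2 4:-→1 4:+→2 4:+→3 … peak 3.

3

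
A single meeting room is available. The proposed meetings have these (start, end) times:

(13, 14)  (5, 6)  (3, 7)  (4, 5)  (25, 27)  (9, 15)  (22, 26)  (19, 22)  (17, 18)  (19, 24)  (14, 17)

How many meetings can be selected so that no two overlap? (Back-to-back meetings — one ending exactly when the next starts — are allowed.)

7

Sort by end time and greedily take each interval whose start is ≥ the last chosen end.
By end time: (4,5), (5,6), (3,7), (13,14), (9,15), (14,17), (17,18), (19,22), (19,24), (22,26), (25,27).
Pick (4,5); next start ≥ 5 → (5,6); next start ≥ 6 → (13,14); next start ≥ 14 → (14,17); next start ≥ 17 → (17,18); next start ≥ 18 → (19,22); next start ≥ 22 → (22,26).
Selected 7 meetings.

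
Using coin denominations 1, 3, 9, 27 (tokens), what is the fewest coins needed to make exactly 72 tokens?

4

72 − 2×27→18 − 2×9→0
Total coins = 2 + 2 = 4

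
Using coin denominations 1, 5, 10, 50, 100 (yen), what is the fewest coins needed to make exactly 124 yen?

7

Use the largest denomination that fits, subtract, and repeat.
124 = 1×100 + 2×10 + 4×1
Total coins = 1 + 2 + 4 = 7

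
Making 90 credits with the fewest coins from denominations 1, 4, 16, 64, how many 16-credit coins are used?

Greedy: take as many of the largest coin as possible, then repeat with the remainder.
90 = 1×64 + 1×16 + 2×4 + 2×1
Count of 16: 1

1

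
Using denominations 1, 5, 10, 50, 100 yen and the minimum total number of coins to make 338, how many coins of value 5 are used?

Use the largest denomination that fits, subtract, and repeat.
338 − 3×100→38 − 3×10→8 − 1×5→3 − 3×1→0
Count of 5: 1

1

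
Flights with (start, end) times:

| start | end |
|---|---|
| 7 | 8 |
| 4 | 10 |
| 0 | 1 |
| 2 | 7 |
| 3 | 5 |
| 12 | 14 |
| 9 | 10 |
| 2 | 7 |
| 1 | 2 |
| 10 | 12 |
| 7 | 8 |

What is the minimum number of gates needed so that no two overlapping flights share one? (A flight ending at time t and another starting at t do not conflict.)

Events (time:±→running): 0:+→1 1:-→0 1:+→1 2:-→0 2:+→1 2:+→2 3:+→3 4:+→4 … peak 4.

4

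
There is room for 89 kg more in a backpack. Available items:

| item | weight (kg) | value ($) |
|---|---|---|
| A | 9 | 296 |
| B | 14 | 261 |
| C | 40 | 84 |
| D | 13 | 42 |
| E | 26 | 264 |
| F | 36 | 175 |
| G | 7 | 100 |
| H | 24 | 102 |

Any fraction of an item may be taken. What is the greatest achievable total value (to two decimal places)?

1081.42

Order: A (296/9=32.89) > B (261/14=18.64) > G (100/7=14.29) > E (264/26=10.15) > F (175/36=4.86) > H (102/24=4.25) > D (42/13=3.23) > C (84/40=2.10)
Fill: take A (9 @ 296) → take B (14 @ 261) → take G (7 @ 100) → take E (26 @ 264) → take 33/36 of F → 160.42; 89/89 used.
Total value = 1081.42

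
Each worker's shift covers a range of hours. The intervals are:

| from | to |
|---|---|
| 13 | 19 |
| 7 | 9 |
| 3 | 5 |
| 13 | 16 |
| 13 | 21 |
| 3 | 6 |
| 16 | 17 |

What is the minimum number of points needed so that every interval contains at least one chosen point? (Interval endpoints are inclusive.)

3

By right end: [3,5]  [3,6]  [7,9]  [13,16]  [16,17]  [13,19]  [13,21]
[3,5] uncovered → point at 5; [7,9] uncovered → point at 9; [13,16] uncovered → point at 16.
Points: 5, 9, 16 (3 total).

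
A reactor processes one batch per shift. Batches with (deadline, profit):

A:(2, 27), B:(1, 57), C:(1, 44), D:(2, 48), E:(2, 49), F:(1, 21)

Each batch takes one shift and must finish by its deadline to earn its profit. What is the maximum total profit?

By profit: B(d1,57), E(d2,49), D(d2,48), C(d1,44), A(d2,27), F(d1,21)
B→slot 1; E→slot 2; D skipped; C skipped; A skipped; F skipped.
Profit = 57 + 49 = 106

106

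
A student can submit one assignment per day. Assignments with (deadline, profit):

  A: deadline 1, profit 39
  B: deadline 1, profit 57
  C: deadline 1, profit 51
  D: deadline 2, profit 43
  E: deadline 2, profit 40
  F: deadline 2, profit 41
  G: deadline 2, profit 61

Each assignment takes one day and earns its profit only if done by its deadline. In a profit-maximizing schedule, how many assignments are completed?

Profit order: G=61 B=57 C=51 D=43 F=41 E=40 A=39
Assign: G→slot 2, B→slot 1, C skipped, D skipped, F skipped, E skipped, A skipped.
Slots: [1:B] [2:G]
2 of 7 scheduled.

2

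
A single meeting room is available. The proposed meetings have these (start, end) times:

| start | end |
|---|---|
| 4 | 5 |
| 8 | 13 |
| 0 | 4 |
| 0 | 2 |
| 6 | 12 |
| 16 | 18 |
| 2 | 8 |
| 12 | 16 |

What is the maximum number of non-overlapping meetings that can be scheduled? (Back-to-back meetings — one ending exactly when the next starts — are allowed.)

5

Sorted by end: (0,2)  (0,4)  (4,5)  (2,8)  (6,12)  (8,13)  (12,16)  (16,18)
take (0,2); take (4,5); take (6,12); take (12,16); take (16,18).
Selected 5 meetings.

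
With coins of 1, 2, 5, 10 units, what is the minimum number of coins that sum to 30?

30 = 3×10
Total coins = 3 = 3

3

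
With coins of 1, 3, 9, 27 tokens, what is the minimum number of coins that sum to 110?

110 = 4×27 + 2×1
Total coins = 4 + 2 = 6

6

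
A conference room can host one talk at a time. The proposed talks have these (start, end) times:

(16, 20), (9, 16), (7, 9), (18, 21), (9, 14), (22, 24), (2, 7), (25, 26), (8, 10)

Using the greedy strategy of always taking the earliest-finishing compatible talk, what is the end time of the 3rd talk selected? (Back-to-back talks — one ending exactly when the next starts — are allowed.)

14

Sorted by end: (2,7)  (7,9)  (8,10)  (9,14)  (9,16)  (16,20)  (18,21)  (22,24)  (25,26)
take (2,7); take (7,9); take (9,14); skip (9,16); take (16,20); skip (18,21); take (22,24); take (25,26).
Selected: (2,7) (7,9) (9,14) (16,20) (22,24) (25,26)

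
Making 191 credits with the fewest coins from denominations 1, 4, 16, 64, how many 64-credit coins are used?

2

Use the largest denomination that fits, subtract, and repeat.
191 − 2×64→63 − 3×16→15 − 3×4→3 − 3×1→0
Count of 64: 2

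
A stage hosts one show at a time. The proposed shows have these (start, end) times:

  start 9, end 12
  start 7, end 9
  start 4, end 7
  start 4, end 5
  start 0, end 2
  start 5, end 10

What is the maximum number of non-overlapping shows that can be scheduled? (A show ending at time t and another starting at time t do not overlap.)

4

Sort by end time and greedily take each interval whose start is ≥ the last chosen end.
By end time: (0,2), (4,5), (4,7), (7,9), (5,10), (9,12).
Pick (0,2); next start ≥ 2 → (4,5); next start ≥ 5 → (7,9); next start ≥ 9 → (9,12).
Selected 4 shows.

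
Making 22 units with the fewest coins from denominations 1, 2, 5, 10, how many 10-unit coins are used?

Greedy: take as many of the largest coin as possible, then repeat with the remainder.
22 = 2×10 + 1×2
Count of 10: 2

2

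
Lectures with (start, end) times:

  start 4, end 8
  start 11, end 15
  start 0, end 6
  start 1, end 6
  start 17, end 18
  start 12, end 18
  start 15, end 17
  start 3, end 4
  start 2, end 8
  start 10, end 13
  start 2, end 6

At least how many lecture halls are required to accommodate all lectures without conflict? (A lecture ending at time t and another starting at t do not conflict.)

Events (time:±→running): 0:+→1 1:+→2 2:+→3 2:+→4 3:+→5 … peak 5.

5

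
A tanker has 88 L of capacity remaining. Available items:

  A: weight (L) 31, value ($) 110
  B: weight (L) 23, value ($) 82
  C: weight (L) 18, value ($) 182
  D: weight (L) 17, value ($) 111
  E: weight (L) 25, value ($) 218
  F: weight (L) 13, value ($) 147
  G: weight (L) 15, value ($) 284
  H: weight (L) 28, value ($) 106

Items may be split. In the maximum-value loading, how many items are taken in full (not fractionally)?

Ratios (sorted): G 18.93, F 11.31, C 10.11, E 8.72, D 6.53, H 3.79, B 3.57, A 3.55
take G (15 @ 284); take F (13 @ 147); take C (18 @ 182); take E (25 @ 218); take D (17 @ 111). Capacity used 88/88.
5 item(s) taken whole.

5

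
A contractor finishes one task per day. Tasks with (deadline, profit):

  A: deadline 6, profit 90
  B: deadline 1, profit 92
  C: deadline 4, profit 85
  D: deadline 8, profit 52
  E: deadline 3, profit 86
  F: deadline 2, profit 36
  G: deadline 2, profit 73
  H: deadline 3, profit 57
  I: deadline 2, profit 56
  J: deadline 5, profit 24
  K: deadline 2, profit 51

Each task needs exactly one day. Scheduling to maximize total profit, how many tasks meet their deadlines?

Profit order: B=92 A=90 E=86 C=85 G=73 H=57 I=56 D=52 K=51 F=36 J=24
Assign: B→slot 1, A→slot 6, E→slot 3, C→slot 4, G→slot 2, H skipped, I skipped, D→slot 8, K skipped, F skipped, J→slot 5.
Slots: [1:B] [2:G] [3:E] [4:C] [5:J] [6:A] [8:D]
7 of 11 scheduled.

7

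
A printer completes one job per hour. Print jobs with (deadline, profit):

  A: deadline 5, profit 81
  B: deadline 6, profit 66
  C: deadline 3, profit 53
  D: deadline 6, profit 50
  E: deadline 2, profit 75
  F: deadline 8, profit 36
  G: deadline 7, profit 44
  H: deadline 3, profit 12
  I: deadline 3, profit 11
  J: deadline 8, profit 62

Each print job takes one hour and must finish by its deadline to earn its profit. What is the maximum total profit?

By profit: A(d5,81), E(d2,75), B(d6,66), J(d8,62), C(d3,53), D(d6,50), G(d7,44), F(d8,36), H(d3,12), I(d3,11)
A→slot 5; E→slot 2; B→slot 6; J→slot 8; C→slot 3; D→slot 4; G→slot 7; F→slot 1; H skipped; I skipped.
Profit = 36 + 75 + 53 + 50 + 81 + 66 + 44 + 62 = 467

467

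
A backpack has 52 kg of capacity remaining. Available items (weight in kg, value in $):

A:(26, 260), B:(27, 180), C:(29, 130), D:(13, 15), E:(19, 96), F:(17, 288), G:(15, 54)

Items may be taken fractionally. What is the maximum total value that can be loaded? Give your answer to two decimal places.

608.00

Sort by value per unit weight and fill in that order.
Ratios (sorted): F 16.94, A 10.00, B 6.67, E 5.05, C 4.48, G 3.60, D 1.15
take F (17 @ 288); take A (26 @ 260); take 9/27 of B → 60.00. Capacity used 52/52.
Total value = 608.00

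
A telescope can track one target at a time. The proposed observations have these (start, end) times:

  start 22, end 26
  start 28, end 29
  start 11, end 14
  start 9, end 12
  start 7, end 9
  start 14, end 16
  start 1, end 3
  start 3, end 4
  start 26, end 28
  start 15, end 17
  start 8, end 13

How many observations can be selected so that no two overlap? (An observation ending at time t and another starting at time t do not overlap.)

8

Greedy by earliest finish: after sorting by end time, pick each interval compatible with the last pick.
Sorted by end: (1,3)  (3,4)  (7,9)  (9,12)  (8,13)  (11,14)  (14,16)  (15,17)  (22,26)  (26,28)  (28,29)
take (1,3); take (3,4); take (7,9); take (9,12); take (14,16); skip (15,17); take (22,26); take (26,28); take (28,29).
Selected 8 observations.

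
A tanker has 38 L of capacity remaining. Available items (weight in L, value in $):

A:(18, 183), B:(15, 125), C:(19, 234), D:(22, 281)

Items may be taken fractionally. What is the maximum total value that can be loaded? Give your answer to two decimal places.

478.05

Greedy by value/weight ratio, highest first.
Order: D (281/22=12.77) > C (234/19=12.32) > A (183/18=10.17) > B (125/15=8.33)
Fill: take D (22 @ 281) → take 16/19 of C → 197.05; 38/38 used.
Total value = 478.05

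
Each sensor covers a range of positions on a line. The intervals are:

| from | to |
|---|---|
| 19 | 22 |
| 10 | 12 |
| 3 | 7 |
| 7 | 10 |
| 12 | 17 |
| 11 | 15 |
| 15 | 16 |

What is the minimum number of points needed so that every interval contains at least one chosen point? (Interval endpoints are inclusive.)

Process intervals by earliest right end; each time one isn't hit yet, stab at its right endpoint.
Sorted: [3,7] [7,10] [10,12] [11,15] [15,16] [12,17] [19,22]
{[3,7],[7,10]} hit by 7; {[10,12],[11,15]} hit by 12; {[15,16],[12,17]} hit by 16; {[19,22]} hit by 22.
Points: 7, 12, 16, 22 (4 total).

4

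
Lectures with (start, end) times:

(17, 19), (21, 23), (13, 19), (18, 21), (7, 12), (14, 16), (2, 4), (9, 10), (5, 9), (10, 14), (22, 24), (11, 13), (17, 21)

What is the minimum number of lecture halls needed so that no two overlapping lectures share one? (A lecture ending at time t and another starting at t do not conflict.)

starts: [2, 5, 7, 9, 10, 11, 13, 14, 17, 17, 18, 21, 22]
ends:   [4, 9, 10, 12, 13, 14, 16, 19, 19, 21, 21, 23, 24]
s2→1 e4→0 s5→1 s7→2 e9→1 s9→2 e10→1 s10→2 s11→3 e12→2 e13→1 s13→2 e14→1 s14→2 e16→1 s17→2 s17→3 s18→4  — peak 4.

4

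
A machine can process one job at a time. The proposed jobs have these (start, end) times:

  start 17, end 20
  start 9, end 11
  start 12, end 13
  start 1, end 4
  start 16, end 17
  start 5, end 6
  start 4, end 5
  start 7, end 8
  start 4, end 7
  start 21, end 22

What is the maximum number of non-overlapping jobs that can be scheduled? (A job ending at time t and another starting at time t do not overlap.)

9

Sort by end time and greedily take each interval whose start is ≥ the last chosen end.
Sorted by end: (1,4)  (4,5)  (5,6)  (4,7)  (7,8)  (9,11)  (12,13)  (16,17)  (17,20)  (21,22)
take (1,4); take (4,5); take (5,6); take (7,8); take (9,11); take (12,13); take (16,17); take (17,20); take (21,22).
Selected 9 jobs.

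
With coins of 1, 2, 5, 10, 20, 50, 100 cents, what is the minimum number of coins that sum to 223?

5

Greedy: take as many of the largest coin as possible, then repeat with the remainder.
223 − 2×100→23 − 1×20→3 − 1×2→1 − 1×1→0
Total coins = 2 + 1 + 1 + 1 = 5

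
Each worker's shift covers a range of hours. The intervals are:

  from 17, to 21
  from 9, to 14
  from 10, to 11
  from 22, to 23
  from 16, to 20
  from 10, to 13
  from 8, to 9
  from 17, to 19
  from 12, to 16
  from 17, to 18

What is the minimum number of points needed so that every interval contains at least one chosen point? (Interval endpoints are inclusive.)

Process intervals by earliest right end; each time one isn't hit yet, stab at its right endpoint.
Sorted: [8,9] [10,11] [10,13] [9,14] [12,16] [17,18] [17,19] [16,20] [17,21] [22,23]
{[8,9]} hit by 9; {[10,11],[10,13],[9,14]} hit by 11; {[12,16]} hit by 16; {[17,18],[17,19],[16,20],[17,21]} hit by 18; {[22,23]} hit by 23.
Points: 9, 11, 16, 18, 23 (5 total).

5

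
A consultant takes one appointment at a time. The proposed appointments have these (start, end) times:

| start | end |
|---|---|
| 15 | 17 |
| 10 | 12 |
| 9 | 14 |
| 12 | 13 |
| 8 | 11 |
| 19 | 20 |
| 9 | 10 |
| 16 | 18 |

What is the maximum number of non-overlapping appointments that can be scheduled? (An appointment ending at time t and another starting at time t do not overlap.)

5

Sorted by end: (9,10)  (8,11)  (10,12)  (12,13)  (9,14)  (15,17)  (16,18)  (19,20)
take (9,10); take (10,12); take (12,13); skip (9,14); take (15,17); skip (16,18); take (19,20).
Selected 5 appointments.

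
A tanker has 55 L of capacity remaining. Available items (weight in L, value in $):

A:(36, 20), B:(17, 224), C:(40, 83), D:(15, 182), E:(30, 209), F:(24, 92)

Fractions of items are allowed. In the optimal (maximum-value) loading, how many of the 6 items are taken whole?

2

Order: B (224/17=13.18) > D (182/15=12.13) > E (209/30=6.97) > F (92/24=3.83) > C (83/40=2.08) > A (20/36=0.56)
Fill: take B (17 @ 224) → take D (15 @ 182) → take 23/30 of E → 160.23; 55/55 used.
2 item(s) taken whole; one partial (take 23/30 of E).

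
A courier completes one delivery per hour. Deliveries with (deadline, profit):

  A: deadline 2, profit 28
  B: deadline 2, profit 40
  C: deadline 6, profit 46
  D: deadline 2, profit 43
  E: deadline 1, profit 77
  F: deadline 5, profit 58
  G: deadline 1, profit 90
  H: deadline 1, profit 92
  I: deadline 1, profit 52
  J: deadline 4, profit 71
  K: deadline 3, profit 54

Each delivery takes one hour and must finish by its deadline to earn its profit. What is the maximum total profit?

364

Sort by profit descending; place each in the latest free slot ≤ its deadline.
By profit: H(d1,92), G(d1,90), E(d1,77), J(d4,71), F(d5,58), K(d3,54), I(d1,52), C(d6,46), D(d2,43), B(d2,40), A(d2,28)
H→slot 1; G skipped; E skipped; J→slot 4; F→slot 5; K→slot 3; I skipped; C→slot 6; D→slot 2; B skipped; A skipped.
Profit = 92 + 43 + 54 + 71 + 58 + 46 = 364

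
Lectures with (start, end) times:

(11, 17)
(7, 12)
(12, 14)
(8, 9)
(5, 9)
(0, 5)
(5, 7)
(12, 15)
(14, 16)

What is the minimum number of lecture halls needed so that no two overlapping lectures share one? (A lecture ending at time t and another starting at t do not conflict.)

3

starts: [0, 5, 5, 7, 8, 11, 12, 12, 14]
ends:   [5, 7, 9, 9, 12, 14, 15, 16, 17]
s0→1 e5→0 s5→1 s5→2 e7→1 s7→2 s8→3  — peak 3.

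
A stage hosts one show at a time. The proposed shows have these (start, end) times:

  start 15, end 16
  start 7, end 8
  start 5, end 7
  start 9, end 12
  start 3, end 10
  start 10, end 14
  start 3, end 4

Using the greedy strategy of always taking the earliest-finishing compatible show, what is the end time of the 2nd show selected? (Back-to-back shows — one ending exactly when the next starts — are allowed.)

Sort by end time and greedily take each interval whose start is ≥ the last chosen end.
By end time: (3,4), (5,7), (7,8), (3,10), (9,12), (10,14), (15,16).
Pick (3,4); next start ≥ 4 → (5,7); next start ≥ 7 → (7,8); next start ≥ 8 → (9,12); next start ≥ 12 → (15,16).
Selected: (3,4) (5,7) (7,8) (9,12) (15,16)

7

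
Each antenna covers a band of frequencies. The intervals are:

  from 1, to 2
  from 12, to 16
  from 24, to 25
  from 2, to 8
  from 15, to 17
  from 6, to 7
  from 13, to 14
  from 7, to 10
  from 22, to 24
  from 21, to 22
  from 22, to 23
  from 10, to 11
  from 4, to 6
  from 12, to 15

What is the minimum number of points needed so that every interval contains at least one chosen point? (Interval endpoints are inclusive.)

7

Sorted: [1,2] [4,6] [6,7] [2,8] [7,10] [10,11] [13,14] [12,15] [12,16] [15,17] [21,22] [22,23] [22,24] [24,25]
{[1,2]} hit by 2; {[4,6],[6,7],[2,8]} hit by 6; {[7,10],[10,11]} hit by 10; {[13,14],[12,15],[12,16]} hit by 14; {[15,17]} hit by 17; {[21,22],[22,23],[22,24]} hit by 22; {[24,25]} hit by 25.
Points: 2, 6, 10, 14, 17, 22, 25 (7 total).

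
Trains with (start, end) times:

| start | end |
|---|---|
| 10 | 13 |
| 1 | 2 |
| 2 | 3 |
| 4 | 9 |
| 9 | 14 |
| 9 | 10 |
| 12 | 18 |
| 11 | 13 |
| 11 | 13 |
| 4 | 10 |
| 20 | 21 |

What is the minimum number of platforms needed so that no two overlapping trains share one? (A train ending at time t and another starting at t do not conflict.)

5

The answer is the maximum number of intervals overlapping at any instant.
Events (time:±→running): 1:+→1 2:-→0 2:+→1 3:-→0 4:+→1 4:+→2 9:-→1 9:+→2 9:+→3 10:-→2 10:-→1 10:+→2 11:+→3 11:+→4 12:+→5 … peak 5.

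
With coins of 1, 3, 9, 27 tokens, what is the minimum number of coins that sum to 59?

5

Use the largest denomination that fits, subtract, and repeat.
59 = 2×27 + 1×3 + 2×1
Total coins = 2 + 1 + 2 = 5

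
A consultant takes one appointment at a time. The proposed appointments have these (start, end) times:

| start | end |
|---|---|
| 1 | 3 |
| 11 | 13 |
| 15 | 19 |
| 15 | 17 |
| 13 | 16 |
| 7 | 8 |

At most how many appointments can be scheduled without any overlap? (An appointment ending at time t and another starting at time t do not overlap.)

Sort by end time and greedily take each interval whose start is ≥ the last chosen end.
By end time: (1,3), (7,8), (11,13), (13,16), (15,17), (15,19).
Pick (1,3); next start ≥ 3 → (7,8); next start ≥ 8 → (11,13); next start ≥ 13 → (13,16).
Selected 4 appointments.

4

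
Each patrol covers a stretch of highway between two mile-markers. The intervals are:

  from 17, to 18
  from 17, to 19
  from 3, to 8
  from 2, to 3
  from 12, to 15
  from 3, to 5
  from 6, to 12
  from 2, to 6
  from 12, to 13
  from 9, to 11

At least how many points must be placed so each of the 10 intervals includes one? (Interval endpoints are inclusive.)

Process intervals by earliest right end; each time one isn't hit yet, stab at its right endpoint.
Sorted: [2,3] [3,5] [2,6] [3,8] [9,11] [6,12] [12,13] [12,15] [17,18] [17,19]
{[2,3],[3,5],[2,6],[3,8]} hit by 3; {[9,11],[6,12]} hit by 11; {[12,13],[12,15]} hit by 13; {[17,18],[17,19]} hit by 18.
Points: 3, 11, 13, 18 (4 total).

4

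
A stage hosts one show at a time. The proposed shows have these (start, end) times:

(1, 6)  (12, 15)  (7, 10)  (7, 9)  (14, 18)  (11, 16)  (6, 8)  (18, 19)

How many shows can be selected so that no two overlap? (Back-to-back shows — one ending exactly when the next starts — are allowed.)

4

Sorted by end: (1,6)  (6,8)  (7,9)  (7,10)  (12,15)  (11,16)  (14,18)  (18,19)
take (1,6); take (6,8); skip (7,9); skip (7,10); take (12,15); skip (11,16); skip (14,18); take (18,19).
Selected 4 shows.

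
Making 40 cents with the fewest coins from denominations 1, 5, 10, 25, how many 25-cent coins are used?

1

Use the largest denomination that fits, subtract, and repeat.
40 = 1×25 + 1×10 + 1×5
Count of 25: 1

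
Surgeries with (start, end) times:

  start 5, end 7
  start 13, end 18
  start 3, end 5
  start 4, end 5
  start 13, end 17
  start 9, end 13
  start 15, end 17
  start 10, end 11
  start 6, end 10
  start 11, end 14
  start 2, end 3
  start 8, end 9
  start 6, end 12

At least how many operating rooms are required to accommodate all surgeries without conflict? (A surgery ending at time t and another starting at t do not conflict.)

3

Count concurrent intervals with a sweep; the peak is the room count.
starts: [2, 3, 4, 5, 6, 6, 8, 9, 10, 11, 13, 13, 15]
ends:   [3, 5, 5, 7, 9, 10, 11, 12, 13, 14, 17, 17, 18]
s2→1 e3→0 s3→1 s4→2 e5→1 e5→0 s5→1 s6→2 s6→3  — peak 3.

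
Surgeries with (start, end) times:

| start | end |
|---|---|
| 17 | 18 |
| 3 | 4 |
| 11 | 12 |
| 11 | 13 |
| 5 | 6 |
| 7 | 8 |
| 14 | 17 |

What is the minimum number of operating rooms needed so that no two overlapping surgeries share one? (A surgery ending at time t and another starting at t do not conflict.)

2

Count concurrent intervals with a sweep; the peak is the room count.
Events (time:±→running): 3:+→1 4:-→0 5:+→1 6:-→0 7:+→1 8:-→0 11:+→1 11:+→2 … peak 2.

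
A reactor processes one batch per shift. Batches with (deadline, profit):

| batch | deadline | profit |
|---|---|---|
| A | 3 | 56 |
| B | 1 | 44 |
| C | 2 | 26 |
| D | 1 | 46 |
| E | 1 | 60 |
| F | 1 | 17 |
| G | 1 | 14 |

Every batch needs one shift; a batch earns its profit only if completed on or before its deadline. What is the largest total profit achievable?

Take jobs in profit order; each goes to the latest open slot no later than its deadline.
Profit order: E=60 A=56 D=46 B=44 C=26 F=17 G=14
Assign: E→slot 1, A→slot 3, D skipped, B skipped, C→slot 2, F skipped, G skipped.
Slots: [1:E] [2:C] [3:A]
Profit = 60 + 26 + 56 = 142

142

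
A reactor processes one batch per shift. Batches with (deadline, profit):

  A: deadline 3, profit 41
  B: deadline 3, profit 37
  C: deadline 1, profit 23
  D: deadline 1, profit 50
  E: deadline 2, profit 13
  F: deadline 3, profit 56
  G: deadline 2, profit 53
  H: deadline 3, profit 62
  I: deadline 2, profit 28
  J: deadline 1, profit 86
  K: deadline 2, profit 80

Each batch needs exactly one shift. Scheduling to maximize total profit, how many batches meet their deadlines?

3

Take jobs in profit order; each goes to the latest open slot no later than its deadline.
By profit: J(d1,86), K(d2,80), H(d3,62), F(d3,56), G(d2,53), D(d1,50), A(d3,41), B(d3,37), I(d2,28), C(d1,23), E(d2,13)
J→slot 1; K→slot 2; H→slot 3; F skipped; G skipped; D skipped; A skipped; B skipped; I skipped; C skipped; E skipped.
3 of 11 scheduled.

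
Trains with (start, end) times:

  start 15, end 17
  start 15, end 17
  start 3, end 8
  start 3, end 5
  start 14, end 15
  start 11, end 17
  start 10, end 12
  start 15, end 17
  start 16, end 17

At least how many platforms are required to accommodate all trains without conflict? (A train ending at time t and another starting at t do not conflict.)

5

Count concurrent intervals with a sweep; the peak is the room count.
starts: [3, 3, 10, 11, 14, 15, 15, 15, 16]
ends:   [5, 8, 12, 15, 17, 17, 17, 17, 17]
s3→1 s3→2 e5→1 e8→0 s10→1 s11→2 e12→1 s14→2 e15→1 s15→2 s15→3 s15→4 s16→5  — peak 5.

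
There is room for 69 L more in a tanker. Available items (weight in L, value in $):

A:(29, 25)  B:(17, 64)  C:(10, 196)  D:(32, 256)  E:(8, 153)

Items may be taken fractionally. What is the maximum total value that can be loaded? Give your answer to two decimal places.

Order: C (196/10=19.60) > E (153/8=19.12) > D (256/32=8.00) > B (64/17=3.76) > A (25/29=0.86)
Fill: take C (10 @ 196) → take E (8 @ 153) → take D (32 @ 256) → take B (17 @ 64) → take 2/29 of A → 1.72; 69/69 used.
Total value = 670.72

670.72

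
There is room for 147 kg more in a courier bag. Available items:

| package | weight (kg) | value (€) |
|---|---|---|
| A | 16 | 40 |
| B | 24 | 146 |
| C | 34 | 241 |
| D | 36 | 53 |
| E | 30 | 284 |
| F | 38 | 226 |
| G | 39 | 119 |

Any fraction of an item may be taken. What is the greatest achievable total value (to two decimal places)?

Greedy by value/weight ratio, highest first.
Ratios (sorted): E 9.47, C 7.09, B 6.08, F 5.95, G 3.05, A 2.50, D 1.47
take E (30 @ 284); take C (34 @ 241); take B (24 @ 146); take F (38 @ 226); take 21/39 of G → 64.08. Capacity used 147/147.
Total value = 961.08

961.08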